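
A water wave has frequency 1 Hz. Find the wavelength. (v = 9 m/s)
λ = v/f = 9 m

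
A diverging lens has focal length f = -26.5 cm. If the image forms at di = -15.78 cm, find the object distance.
1/do = 1/f − 1/di → do = 39.01 cm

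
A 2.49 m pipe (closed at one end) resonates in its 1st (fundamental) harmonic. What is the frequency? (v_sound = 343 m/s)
fₙ = nv/(4L) = 34.44 Hz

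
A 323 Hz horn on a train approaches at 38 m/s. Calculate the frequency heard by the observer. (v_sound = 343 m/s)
f_obs = f·v/(v − v_s) = 363.2 Hz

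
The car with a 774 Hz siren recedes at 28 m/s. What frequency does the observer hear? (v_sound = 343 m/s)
f_obs = f·v/(v + v_s) = 715.6 Hz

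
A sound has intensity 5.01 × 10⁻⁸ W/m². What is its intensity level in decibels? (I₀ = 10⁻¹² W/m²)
β = 10·log₁₀(I/I₀) = 47 dB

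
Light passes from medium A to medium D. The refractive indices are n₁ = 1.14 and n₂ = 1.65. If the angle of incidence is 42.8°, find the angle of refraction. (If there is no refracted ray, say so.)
sin θ₂ = (n₁/n₂)·sin θ₁ = 0.4694 → θ₂ = 28°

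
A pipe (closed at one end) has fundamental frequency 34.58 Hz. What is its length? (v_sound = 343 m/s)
L = v/(4f₁) = 2.48 m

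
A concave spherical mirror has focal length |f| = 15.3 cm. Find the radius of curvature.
R = 2|f| = 30.6 cm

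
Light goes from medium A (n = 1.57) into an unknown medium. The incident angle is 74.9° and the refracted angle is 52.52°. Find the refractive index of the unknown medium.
n₂ = n₁·sin θ₁ / sin θ₂ = 1.91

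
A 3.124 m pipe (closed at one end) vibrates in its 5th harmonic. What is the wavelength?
λₙ = 4L/n = 2.499 m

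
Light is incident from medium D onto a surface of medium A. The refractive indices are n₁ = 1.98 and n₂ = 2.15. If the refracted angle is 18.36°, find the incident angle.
sin θ₁ = (n₂/n₁)·sin θ₂ → θ₁ = 20°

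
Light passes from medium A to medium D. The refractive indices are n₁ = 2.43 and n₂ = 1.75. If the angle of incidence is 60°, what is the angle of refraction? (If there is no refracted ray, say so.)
sin θ₂ = (n₁/n₂)·sin θ₁ = 1.203 > 1, so there is no refracted ray — the light undergoes total internal reflection.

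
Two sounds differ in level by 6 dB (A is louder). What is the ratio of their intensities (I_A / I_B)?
I_A/I_B = 10^(Δβ/10) = 3.981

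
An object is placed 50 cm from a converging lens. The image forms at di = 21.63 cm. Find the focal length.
1/f = 1/do + 1/di → f = 15.1 cm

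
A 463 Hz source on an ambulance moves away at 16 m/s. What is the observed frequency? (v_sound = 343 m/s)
f_obs = f·v/(v + v_s) = 442.4 Hz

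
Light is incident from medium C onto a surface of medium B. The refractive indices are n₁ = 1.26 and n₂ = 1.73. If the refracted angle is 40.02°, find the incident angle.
sin θ₁ = (n₂/n₁)·sin θ₂ → θ₁ = 62°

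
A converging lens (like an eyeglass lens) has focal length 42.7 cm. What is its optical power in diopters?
P = 1/f = 2.342 D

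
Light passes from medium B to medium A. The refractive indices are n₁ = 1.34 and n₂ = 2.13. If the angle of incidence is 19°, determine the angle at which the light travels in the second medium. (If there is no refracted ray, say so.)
sin θ₂ = (n₁/n₂)·sin θ₁ = 0.2048 → θ₂ = 11.82°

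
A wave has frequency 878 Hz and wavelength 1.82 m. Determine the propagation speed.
v = fλ = 1598 m/s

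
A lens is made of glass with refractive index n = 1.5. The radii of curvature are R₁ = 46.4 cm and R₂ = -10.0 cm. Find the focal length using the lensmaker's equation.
1/f = (n − 1)(1/R₁ − 1/R₂) → f = 16.45 cm (converging lens)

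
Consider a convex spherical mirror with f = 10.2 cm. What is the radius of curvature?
R = 2|f| = 20.4 cm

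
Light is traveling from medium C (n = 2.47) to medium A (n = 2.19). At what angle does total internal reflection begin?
θc = arcsin(n₂/n₁) = 62.45°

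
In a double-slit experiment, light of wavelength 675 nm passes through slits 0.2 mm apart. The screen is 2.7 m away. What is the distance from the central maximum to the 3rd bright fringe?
y = mλL/d = 27.34 mm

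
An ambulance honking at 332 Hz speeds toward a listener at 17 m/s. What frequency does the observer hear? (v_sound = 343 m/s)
f_obs = f·v/(v − v_s) = 349.3 Hz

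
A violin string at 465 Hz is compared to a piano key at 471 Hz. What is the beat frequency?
6 Hz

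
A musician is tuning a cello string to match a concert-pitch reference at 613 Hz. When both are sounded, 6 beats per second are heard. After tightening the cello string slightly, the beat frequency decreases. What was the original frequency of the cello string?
607 Hz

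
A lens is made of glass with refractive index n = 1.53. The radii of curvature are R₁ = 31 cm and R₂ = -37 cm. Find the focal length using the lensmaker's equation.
1/f = (n − 1)(1/R₁ − 1/R₂) → f = 31.83 cm (converging lens)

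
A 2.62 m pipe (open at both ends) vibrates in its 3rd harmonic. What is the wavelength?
λₙ = 2L/n = 1.747 m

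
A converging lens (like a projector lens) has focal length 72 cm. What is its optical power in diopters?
P = 1/f = 1.389 D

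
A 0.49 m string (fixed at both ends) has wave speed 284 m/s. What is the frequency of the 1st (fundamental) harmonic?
fₙ = nv/(2L) = 289.8 Hz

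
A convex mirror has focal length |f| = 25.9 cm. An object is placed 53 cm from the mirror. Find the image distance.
f = −25.9 cm (convex); 1/di = 1/f − 1/do → di = -17.4 cm (virtual image, behind mirror)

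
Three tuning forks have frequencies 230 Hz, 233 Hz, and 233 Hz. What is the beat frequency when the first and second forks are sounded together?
3 Hz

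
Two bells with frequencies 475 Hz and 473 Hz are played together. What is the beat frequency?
2 Hz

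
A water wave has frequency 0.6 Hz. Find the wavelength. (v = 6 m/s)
λ = v/f = 10 m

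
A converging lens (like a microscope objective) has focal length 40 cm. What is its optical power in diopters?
P = 1/f = 2.5 D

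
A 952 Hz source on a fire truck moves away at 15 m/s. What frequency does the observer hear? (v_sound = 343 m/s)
f_obs = f·v/(v + v_s) = 912.1 Hz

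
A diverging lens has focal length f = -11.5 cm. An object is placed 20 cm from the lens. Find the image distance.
1/di = 1/f − 1/do → di = -7.302 cm (virtual image)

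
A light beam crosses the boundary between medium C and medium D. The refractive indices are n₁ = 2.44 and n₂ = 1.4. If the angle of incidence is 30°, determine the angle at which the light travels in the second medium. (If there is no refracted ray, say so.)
sin θ₂ = (n₁/n₂)·sin θ₁ = 0.8714 → θ₂ = 60.63°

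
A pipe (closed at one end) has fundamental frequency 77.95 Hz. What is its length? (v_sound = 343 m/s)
L = v/(4f₁) = 1.1 m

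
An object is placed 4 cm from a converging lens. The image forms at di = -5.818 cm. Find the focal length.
1/f = 1/do + 1/di → f = 12.8 cm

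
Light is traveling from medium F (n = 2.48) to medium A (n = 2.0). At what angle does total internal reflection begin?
θc = arcsin(n₂/n₁) = 53.75°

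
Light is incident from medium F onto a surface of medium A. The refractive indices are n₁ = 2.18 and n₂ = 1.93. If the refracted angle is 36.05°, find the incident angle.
sin θ₁ = (n₂/n₁)·sin θ₂ → θ₁ = 31.4°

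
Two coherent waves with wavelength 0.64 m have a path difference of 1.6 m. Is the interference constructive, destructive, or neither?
destructive — path difference = 2.5λ, an odd multiple of λ/2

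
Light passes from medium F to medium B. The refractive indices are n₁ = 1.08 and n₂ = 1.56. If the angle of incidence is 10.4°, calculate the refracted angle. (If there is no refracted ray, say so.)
sin θ₂ = (n₁/n₂)·sin θ₁ = 0.125 → θ₂ = 7.179°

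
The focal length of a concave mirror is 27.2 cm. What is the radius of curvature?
R = 2|f| = 54.4 cm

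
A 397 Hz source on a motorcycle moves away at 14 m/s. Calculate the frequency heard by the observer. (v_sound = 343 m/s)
f_obs = f·v/(v + v_s) = 381.4 Hz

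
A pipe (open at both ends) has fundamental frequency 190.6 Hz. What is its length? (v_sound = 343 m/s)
L = v/(2f₁) = 0.8998 m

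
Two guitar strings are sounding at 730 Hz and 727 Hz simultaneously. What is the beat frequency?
3 Hz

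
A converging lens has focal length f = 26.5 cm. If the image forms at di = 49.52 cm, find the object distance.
1/do = 1/f − 1/di → do = 57.01 cm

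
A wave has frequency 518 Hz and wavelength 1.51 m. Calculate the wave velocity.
v = fλ = 782.2 m/s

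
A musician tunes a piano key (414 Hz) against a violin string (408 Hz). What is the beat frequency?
6 Hz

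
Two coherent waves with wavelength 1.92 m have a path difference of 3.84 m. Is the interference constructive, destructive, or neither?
constructive — path difference = 2λ, a whole number of wavelengths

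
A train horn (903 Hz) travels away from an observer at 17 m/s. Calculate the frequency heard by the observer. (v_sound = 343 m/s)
f_obs = f·v/(v + v_s) = 860.4 Hz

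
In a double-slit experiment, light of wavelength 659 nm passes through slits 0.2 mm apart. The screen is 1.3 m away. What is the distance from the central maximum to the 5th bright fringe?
y = mλL/d = 21.42 mm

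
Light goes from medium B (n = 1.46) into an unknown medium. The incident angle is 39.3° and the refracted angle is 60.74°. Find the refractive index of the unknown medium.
n₂ = n₁·sin θ₁ / sin θ₂ = 1.06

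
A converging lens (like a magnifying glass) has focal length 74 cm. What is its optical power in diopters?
P = 1/f = 1.351 D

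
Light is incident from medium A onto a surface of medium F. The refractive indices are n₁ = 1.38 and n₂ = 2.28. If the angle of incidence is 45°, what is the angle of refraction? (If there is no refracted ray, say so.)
sin θ₂ = (n₁/n₂)·sin θ₁ = 0.428 → θ₂ = 25.34°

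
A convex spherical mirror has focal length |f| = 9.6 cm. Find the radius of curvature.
R = 2|f| = 19.2 cm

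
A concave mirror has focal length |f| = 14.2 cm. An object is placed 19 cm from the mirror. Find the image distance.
f = +14.2 cm (concave); 1/di = 1/f − 1/do → di = 56.21 cm (real image, in front of mirror)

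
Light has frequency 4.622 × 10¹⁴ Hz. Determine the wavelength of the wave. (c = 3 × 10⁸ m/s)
λ = c/f = 649.1 nm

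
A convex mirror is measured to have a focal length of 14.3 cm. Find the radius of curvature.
R = 2|f| = 28.6 cm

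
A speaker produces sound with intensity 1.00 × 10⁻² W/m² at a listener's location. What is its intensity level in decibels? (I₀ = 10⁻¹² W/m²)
β = 10·log₁₀(I/I₀) = 100 dB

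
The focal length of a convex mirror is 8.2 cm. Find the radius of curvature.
R = 2|f| = 16.4 cm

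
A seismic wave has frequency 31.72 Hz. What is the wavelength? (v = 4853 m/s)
λ = v/f = 153 m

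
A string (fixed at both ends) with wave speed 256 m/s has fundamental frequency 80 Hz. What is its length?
L = v/(2f₁) = 1.6 m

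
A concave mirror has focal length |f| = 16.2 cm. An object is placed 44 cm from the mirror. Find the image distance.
f = +16.2 cm (concave); 1/di = 1/f − 1/do → di = 25.64 cm (real image, in front of mirror)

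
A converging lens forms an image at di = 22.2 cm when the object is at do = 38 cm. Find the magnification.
M = −di/do = -0.5842 (inverted image)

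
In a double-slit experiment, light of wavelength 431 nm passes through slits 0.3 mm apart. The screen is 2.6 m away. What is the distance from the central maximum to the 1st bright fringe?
y = mλL/d = 3.735 mm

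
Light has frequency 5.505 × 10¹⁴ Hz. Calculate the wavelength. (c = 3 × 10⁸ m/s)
λ = c/f = 545 nm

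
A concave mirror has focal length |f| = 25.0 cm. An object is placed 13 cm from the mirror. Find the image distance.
f = +25.0 cm (concave); 1/di = 1/f − 1/do → di = -27.08 cm (virtual image, behind mirror)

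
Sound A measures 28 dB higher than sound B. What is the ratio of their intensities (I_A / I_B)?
I_A/I_B = 10^(Δβ/10) = 631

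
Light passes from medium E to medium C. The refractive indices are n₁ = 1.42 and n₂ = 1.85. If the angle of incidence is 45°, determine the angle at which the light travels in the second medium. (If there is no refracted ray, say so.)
sin θ₂ = (n₁/n₂)·sin θ₁ = 0.5428 → θ₂ = 32.87°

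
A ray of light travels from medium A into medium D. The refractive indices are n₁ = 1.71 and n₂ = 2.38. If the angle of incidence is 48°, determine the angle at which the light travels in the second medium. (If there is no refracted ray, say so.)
sin θ₂ = (n₁/n₂)·sin θ₁ = 0.5339 → θ₂ = 32.27°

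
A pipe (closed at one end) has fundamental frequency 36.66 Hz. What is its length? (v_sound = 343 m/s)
L = v/(4f₁) = 2.339 m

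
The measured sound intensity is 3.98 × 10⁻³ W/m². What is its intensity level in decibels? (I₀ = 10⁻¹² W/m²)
β = 10·log₁₀(I/I₀) = 96 dB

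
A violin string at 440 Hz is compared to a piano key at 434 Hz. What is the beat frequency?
6 Hz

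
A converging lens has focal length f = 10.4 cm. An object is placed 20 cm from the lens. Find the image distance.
1/di = 1/f − 1/do → di = 21.67 cm (real image)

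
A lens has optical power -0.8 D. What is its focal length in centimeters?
f = 1/P = -125 cm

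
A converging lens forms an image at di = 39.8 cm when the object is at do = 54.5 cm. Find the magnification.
M = −di/do = -0.7303 (inverted image)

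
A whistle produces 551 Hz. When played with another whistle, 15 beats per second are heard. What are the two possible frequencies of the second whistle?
f₂ = 551 ± 15 Hz → 566 Hz or 536 Hz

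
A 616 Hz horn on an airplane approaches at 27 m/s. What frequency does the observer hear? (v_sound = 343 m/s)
f_obs = f·v/(v − v_s) = 668.6 Hz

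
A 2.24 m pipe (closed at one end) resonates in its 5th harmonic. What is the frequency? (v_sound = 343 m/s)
fₙ = nv/(4L) = 191.4 Hz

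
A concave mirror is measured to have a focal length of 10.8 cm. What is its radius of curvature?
R = 2|f| = 21.6 cm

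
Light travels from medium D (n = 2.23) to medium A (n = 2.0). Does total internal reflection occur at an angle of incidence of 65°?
θc = arcsin(n₂/n₁) = 63.75°; 65° > θc, so yes — total internal reflection.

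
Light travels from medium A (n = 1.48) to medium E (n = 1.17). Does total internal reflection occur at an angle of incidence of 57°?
θc = arcsin(n₂/n₁) = 52.24°; 57° > θc, so yes — total internal reflection.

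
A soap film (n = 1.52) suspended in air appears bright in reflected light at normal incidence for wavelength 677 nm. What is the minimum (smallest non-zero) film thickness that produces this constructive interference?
2nt = (m − ½)λ with m = 1 → t = (m − ½)λ/(2n) = 111.3 nm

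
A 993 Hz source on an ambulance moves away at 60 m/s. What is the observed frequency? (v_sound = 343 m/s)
f_obs = f·v/(v + v_s) = 845.2 Hz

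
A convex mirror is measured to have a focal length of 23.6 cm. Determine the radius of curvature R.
R = 2|f| = 47.2 cm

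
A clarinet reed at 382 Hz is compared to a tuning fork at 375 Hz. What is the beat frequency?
7 Hz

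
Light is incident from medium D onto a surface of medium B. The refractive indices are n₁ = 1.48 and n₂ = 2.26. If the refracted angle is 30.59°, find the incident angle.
sin θ₁ = (n₂/n₁)·sin θ₂ → θ₁ = 50.99°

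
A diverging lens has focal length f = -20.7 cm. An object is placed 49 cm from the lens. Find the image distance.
1/di = 1/f − 1/do → di = -14.55 cm (virtual image)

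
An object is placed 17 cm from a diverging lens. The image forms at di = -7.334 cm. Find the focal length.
1/f = 1/do + 1/di → f = -12.9 cm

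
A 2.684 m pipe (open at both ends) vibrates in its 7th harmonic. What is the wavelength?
λₙ = 2L/n = 0.7669 m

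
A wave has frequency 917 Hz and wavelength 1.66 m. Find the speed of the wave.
v = fλ = 1522 m/s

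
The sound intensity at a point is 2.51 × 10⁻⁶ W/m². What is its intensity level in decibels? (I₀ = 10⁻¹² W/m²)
β = 10·log₁₀(I/I₀) = 64 dB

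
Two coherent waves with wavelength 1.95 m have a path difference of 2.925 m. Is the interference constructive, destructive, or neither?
destructive — path difference = 1.5λ, an odd multiple of λ/2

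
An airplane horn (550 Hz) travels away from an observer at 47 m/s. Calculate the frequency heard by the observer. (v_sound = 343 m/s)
f_obs = f·v/(v + v_s) = 483.7 Hz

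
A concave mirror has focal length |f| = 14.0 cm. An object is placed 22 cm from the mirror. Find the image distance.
f = +14.0 cm (concave); 1/di = 1/f − 1/do → di = 38.5 cm (real image, in front of mirror)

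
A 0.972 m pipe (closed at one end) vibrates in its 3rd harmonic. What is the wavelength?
λₙ = 4L/n = 1.296 m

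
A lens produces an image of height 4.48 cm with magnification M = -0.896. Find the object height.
ho = |hi|/|M| = 5 cm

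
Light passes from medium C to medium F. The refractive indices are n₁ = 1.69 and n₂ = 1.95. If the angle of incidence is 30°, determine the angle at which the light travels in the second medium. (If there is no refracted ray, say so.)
sin θ₂ = (n₁/n₂)·sin θ₁ = 0.4333 → θ₂ = 25.68°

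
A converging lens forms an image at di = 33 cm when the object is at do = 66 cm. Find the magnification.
M = −di/do = -0.5 (inverted image)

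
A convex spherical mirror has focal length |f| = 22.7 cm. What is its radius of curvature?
R = 2|f| = 45.4 cm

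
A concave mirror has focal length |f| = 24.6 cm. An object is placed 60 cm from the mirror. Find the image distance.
f = +24.6 cm (concave); 1/di = 1/f − 1/do → di = 41.69 cm (real image, in front of mirror)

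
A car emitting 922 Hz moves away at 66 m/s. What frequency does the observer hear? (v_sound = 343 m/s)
f_obs = f·v/(v + v_s) = 773.2 Hz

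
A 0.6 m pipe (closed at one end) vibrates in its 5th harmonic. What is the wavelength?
λₙ = 4L/n = 0.48 m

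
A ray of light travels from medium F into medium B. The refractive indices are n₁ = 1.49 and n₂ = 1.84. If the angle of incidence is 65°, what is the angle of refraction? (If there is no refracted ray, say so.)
sin θ₂ = (n₁/n₂)·sin θ₁ = 0.7339 → θ₂ = 47.22°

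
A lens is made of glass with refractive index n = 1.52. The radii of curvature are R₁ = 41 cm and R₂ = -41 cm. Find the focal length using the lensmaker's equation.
1/f = (n − 1)(1/R₁ − 1/R₂) → f = 39.42 cm (converging lens)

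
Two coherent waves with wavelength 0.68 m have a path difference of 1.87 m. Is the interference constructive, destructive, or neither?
neither (partial) — path difference = 2.75λ, neither a whole number of wavelengths nor an odd multiple of λ/2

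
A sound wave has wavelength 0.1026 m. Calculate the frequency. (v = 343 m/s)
f = v/λ = 3343 Hz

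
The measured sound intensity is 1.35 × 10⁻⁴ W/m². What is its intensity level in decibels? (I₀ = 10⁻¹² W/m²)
β = 10·log₁₀(I/I₀) = 81.3 dB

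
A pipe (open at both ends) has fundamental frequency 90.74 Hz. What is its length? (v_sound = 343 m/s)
L = v/(2f₁) = 1.89 m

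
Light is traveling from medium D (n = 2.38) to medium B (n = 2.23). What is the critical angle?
θc = arcsin(n₂/n₁) = 69.55°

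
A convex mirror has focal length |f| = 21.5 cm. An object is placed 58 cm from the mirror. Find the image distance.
f = −21.5 cm (convex); 1/di = 1/f − 1/do → di = -15.69 cm (virtual image, behind mirror)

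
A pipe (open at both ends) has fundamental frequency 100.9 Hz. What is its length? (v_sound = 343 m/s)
L = v/(2f₁) = 1.7 m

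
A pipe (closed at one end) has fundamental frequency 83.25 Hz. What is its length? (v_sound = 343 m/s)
L = v/(4f₁) = 1.03 m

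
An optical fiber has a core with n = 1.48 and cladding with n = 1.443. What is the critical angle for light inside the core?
θc = arcsin(n_cladding/n_core) = 77.16°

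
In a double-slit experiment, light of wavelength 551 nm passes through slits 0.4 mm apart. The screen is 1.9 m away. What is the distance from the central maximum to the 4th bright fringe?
y = mλL/d = 10.47 mm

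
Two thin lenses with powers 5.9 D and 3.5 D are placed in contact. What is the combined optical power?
P_total = P₁ + P₂ = 9.4 D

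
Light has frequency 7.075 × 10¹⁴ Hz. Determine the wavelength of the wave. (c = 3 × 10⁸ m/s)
λ = c/f = 424 nm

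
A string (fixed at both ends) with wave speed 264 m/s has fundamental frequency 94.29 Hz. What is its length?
L = v/(2f₁) = 1.4 m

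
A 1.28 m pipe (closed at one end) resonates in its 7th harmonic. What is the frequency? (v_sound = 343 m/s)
fₙ = nv/(4L) = 468.9 Hz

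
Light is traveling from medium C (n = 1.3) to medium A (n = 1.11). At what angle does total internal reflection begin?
θc = arcsin(n₂/n₁) = 58.63°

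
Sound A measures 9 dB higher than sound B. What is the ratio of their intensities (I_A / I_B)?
I_A/I_B = 10^(Δβ/10) = 7.943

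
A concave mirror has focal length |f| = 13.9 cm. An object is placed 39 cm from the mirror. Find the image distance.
f = +13.9 cm (concave); 1/di = 1/f − 1/do → di = 21.6 cm (real image, in front of mirror)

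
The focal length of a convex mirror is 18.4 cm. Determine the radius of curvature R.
R = 2|f| = 36.8 cm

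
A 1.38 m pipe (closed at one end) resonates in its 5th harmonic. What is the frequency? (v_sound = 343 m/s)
fₙ = nv/(4L) = 310.7 Hz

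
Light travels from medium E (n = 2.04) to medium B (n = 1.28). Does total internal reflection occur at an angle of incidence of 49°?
θc = arcsin(n₂/n₁) = 38.86°; 49° > θc, so yes — total internal reflection.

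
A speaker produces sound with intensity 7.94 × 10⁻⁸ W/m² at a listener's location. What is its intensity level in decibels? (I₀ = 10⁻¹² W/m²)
β = 10·log₁₀(I/I₀) = 49 dB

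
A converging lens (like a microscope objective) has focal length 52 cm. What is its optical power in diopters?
P = 1/f = 1.923 D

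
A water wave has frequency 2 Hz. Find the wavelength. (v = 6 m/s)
λ = v/f = 3 m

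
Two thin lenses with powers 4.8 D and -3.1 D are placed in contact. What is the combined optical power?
P_total = P₁ + P₂ = 1.7 D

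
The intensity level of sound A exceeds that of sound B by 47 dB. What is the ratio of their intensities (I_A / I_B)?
I_A/I_B = 10^(Δβ/10) = 50120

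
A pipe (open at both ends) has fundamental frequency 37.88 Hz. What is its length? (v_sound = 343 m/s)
L = v/(2f₁) = 4.527 m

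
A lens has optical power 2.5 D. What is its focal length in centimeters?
f = 1/P = 40 cm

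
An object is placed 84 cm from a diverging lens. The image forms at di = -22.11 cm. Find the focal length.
1/f = 1/do + 1/di → f = -30.01 cm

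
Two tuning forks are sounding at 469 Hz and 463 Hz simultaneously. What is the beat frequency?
6 Hz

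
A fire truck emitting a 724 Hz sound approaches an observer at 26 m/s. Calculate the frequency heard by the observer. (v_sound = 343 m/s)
f_obs = f·v/(v − v_s) = 783.4 Hz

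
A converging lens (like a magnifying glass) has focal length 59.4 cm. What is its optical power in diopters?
P = 1/f = 1.684 D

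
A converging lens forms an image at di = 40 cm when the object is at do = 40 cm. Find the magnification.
M = −di/do = -1 (inverted image)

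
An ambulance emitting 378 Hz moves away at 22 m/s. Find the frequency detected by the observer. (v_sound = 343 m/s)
f_obs = f·v/(v + v_s) = 355.2 Hz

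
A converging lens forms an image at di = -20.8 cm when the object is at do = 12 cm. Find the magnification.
M = −di/do = 1.733 (upright image)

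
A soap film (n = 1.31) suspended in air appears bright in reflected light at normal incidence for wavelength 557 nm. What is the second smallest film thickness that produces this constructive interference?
2nt = (m − ½)λ with m = 2 → t = (m − ½)λ/(2n) = 318.9 nm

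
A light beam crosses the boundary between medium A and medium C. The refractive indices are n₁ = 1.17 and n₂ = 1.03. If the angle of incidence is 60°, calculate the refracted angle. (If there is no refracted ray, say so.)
sin θ₂ = (n₁/n₂)·sin θ₁ = 0.9837 → θ₂ = 79.65°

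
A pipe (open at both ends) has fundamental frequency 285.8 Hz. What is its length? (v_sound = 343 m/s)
L = v/(2f₁) = 0.6001 m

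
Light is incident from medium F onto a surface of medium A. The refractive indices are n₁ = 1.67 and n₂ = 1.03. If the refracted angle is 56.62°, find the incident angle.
sin θ₁ = (n₂/n₁)·sin θ₂ → θ₁ = 31°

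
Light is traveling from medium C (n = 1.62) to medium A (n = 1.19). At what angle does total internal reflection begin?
θc = arcsin(n₂/n₁) = 47.27°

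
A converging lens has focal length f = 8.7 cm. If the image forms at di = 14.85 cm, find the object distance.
1/do = 1/f − 1/di → do = 21.01 cm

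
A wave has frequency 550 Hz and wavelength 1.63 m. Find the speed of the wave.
v = fλ = 896.5 m/s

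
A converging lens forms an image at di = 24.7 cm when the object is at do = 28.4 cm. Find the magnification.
M = −di/do = -0.8697 (inverted image)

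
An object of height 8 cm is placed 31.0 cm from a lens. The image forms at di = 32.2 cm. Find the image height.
hi = (-di/do) × ho = -8.31 cm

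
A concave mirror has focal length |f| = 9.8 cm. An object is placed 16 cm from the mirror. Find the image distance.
f = +9.8 cm (concave); 1/di = 1/f − 1/do → di = 25.29 cm (real image, in front of mirror)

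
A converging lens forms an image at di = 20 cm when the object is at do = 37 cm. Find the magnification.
M = −di/do = -0.5405 (inverted image)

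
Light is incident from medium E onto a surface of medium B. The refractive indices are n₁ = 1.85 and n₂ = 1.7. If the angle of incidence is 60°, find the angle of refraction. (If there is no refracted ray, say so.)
sin θ₂ = (n₁/n₂)·sin θ₁ = 0.9424 → θ₂ = 70.47°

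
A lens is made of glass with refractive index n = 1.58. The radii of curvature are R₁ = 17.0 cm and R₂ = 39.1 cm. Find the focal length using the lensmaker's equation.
1/f = (n − 1)(1/R₁ − 1/R₂) → f = 51.86 cm (converging lens)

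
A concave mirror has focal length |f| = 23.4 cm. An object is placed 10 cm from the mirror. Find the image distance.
f = +23.4 cm (concave); 1/di = 1/f − 1/do → di = -17.46 cm (virtual image, behind mirror)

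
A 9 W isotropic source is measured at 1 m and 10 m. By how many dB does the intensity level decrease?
Δβ = 20·log₁₀(r₂/r₁) = 20 dB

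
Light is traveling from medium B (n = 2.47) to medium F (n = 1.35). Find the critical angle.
θc = arcsin(n₂/n₁) = 33.13°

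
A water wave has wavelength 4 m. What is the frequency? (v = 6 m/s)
f = v/λ = 1.5 Hz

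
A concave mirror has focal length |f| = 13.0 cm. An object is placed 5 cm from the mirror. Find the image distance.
f = +13.0 cm (concave); 1/di = 1/f − 1/do → di = -8.125 cm (virtual image, behind mirror)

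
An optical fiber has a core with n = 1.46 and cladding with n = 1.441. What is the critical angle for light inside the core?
θc = arcsin(n_cladding/n_core) = 80.75°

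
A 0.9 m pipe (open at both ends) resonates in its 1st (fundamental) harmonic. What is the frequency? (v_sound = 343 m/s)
fₙ = nv/(2L) = 190.6 Hz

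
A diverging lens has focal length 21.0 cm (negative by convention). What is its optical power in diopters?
P = 1/f = -4.762 D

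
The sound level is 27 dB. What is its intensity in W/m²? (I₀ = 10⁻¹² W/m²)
I = I₀·10^(β/10) = 5.01 × 10⁻¹⁰ W/m²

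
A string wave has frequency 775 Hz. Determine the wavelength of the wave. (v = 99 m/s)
λ = v/f = 0.1277 m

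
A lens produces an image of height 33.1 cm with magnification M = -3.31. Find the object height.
ho = |hi|/|M| = 10 cm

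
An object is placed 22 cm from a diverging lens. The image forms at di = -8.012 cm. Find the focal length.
1/f = 1/do + 1/di → f = -12.6 cm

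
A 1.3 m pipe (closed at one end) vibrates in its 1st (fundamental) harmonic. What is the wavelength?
λₙ = 4L/n = 5.2 m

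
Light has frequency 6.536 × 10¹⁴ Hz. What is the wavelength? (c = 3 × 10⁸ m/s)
λ = c/f = 459 nm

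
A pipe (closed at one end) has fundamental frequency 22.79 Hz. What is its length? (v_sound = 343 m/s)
L = v/(4f₁) = 3.763 m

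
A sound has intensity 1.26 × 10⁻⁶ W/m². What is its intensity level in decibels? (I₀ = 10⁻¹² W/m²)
β = 10·log₁₀(I/I₀) = 61 dB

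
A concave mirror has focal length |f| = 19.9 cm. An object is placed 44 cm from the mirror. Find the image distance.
f = +19.9 cm (concave); 1/di = 1/f − 1/do → di = 36.33 cm (real image, in front of mirror)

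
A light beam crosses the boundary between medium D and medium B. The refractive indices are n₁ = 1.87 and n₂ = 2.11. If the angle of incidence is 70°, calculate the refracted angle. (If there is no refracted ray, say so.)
sin θ₂ = (n₁/n₂)·sin θ₁ = 0.8328 → θ₂ = 56.39°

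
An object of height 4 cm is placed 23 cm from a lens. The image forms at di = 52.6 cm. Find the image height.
hi = (-di/do) × ho = -9.148 cm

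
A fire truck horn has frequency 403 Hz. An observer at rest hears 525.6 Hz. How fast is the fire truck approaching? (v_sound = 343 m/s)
v_s = v·(1 − f/f_obs) = 80.01 m/s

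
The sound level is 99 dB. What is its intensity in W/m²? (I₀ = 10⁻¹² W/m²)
I = I₀·10^(β/10) = 7.94 × 10⁻³ W/m²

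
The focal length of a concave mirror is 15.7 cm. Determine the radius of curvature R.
R = 2|f| = 31.4 cm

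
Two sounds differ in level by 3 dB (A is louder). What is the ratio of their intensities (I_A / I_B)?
I_A/I_B = 10^(Δβ/10) = 1.995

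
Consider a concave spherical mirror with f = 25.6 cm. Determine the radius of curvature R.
R = 2|f| = 51.2 cm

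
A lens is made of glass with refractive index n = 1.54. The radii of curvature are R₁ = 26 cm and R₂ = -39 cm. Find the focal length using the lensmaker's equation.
1/f = (n − 1)(1/R₁ − 1/R₂) → f = 28.89 cm (converging lens)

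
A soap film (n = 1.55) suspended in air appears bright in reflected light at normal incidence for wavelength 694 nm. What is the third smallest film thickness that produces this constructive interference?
2nt = (m − ½)λ with m = 3 → t = (m − ½)λ/(2n) = 559.7 nm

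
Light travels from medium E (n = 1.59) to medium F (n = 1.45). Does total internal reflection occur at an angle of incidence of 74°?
θc = arcsin(n₂/n₁) = 65.78°; 74° > θc, so yes — total internal reflection.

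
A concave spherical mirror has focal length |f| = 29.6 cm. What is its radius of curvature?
R = 2|f| = 59.2 cm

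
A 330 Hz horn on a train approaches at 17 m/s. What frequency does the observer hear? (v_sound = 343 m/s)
f_obs = f·v/(v − v_s) = 347.2 Hz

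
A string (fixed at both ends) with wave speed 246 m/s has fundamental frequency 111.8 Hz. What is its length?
L = v/(2f₁) = 1.1 m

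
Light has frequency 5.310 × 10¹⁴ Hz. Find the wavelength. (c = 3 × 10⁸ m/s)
λ = c/f = 565 nm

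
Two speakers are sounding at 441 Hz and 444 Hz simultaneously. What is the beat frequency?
3 Hz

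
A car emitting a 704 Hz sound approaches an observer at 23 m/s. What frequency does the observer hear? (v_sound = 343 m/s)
f_obs = f·v/(v − v_s) = 754.6 Hz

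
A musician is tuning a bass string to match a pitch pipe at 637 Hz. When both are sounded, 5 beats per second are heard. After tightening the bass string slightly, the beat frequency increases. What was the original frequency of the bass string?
642 Hz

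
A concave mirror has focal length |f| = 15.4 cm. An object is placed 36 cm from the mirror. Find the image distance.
f = +15.4 cm (concave); 1/di = 1/f − 1/do → di = 26.91 cm (real image, in front of mirror)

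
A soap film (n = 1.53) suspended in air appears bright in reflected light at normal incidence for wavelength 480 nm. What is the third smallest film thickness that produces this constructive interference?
2nt = (m − ½)λ with m = 3 → t = (m − ½)λ/(2n) = 392.2 nm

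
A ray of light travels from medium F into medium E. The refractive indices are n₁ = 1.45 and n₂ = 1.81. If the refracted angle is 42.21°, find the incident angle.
sin θ₁ = (n₂/n₁)·sin θ₂ → θ₁ = 57°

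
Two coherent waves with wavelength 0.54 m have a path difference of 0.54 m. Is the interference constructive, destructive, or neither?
constructive — path difference = 1λ, a whole number of wavelengths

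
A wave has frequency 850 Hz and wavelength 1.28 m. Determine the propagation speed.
v = fλ = 1088 m/s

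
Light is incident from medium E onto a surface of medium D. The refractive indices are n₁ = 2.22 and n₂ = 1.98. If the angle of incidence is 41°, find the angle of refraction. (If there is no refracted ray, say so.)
sin θ₂ = (n₁/n₂)·sin θ₁ = 0.7356 → θ₂ = 47.36°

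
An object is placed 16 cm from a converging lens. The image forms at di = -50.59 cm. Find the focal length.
1/f = 1/do + 1/di → f = 23.4 cm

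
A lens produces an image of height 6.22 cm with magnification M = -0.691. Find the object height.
ho = |hi|/|M| = 9.001 cm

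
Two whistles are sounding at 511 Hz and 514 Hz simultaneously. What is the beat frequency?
3 Hz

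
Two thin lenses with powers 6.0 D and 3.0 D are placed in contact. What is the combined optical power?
P_total = P₁ + P₂ = 9.0 D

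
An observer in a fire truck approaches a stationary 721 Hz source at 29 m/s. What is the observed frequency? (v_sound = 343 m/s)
f_obs = f·(v + v_o)/v = 782 Hz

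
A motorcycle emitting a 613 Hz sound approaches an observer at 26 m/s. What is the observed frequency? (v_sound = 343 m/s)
f_obs = f·v/(v − v_s) = 663.3 Hz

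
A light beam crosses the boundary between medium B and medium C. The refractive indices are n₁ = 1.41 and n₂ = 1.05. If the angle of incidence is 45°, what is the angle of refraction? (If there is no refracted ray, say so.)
sin θ₂ = (n₁/n₂)·sin θ₁ = 0.9495 → θ₂ = 71.72°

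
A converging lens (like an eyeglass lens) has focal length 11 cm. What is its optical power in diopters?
P = 1/f = 9.091 D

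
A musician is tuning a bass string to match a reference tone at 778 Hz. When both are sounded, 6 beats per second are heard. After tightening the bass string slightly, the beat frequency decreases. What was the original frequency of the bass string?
772 Hz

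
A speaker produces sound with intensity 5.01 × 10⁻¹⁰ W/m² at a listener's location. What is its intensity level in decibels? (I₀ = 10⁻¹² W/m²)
β = 10·log₁₀(I/I₀) = 27 dB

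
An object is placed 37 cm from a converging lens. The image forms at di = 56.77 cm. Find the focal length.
1/f = 1/do + 1/di → f = 22.4 cm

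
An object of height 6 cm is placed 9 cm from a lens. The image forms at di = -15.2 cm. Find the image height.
hi = (-di/do) × ho = 10.13 cm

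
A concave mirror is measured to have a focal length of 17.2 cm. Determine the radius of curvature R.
R = 2|f| = 34.4 cm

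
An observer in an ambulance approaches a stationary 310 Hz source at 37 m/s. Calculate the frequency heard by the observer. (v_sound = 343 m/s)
f_obs = f·(v + v_o)/v = 343.4 Hz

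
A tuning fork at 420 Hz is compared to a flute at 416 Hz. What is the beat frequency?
4 Hz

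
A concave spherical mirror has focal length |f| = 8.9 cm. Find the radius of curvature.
R = 2|f| = 17.8 cm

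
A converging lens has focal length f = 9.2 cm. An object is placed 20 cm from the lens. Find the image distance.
1/di = 1/f − 1/do → di = 17.04 cm (real image)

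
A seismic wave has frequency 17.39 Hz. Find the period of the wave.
T = 1/f = 0.0575 s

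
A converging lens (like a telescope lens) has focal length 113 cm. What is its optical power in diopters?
P = 1/f = 0.885 D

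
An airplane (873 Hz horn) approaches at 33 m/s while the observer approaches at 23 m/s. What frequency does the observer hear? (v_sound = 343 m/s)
f_obs = f·(v + v_o)/(v − v_s) = 1031 Hz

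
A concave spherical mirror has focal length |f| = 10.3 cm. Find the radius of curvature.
R = 2|f| = 20.6 cm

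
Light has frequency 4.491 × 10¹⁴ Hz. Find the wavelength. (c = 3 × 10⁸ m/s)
λ = c/f = 668 nm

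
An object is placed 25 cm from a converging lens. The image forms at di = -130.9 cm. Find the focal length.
1/f = 1/do + 1/di → f = 30.9 cm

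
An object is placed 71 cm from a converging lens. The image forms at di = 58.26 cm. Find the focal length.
1/f = 1/do + 1/di → f = 32 cm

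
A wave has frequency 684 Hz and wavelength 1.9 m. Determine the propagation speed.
v = fλ = 1300 m/s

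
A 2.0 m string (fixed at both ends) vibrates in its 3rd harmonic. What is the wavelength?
λₙ = 2L/n = 1.333 m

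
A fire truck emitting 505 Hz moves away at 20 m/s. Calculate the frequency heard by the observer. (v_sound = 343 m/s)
f_obs = f·v/(v + v_s) = 477.2 Hz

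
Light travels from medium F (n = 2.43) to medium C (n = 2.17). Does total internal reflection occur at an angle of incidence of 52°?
θc = arcsin(n₂/n₁) = 63.25°; 52° < θc, so no — the ray refracts.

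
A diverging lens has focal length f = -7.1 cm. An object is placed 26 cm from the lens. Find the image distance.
1/di = 1/f − 1/do → di = -5.577 cm (virtual image)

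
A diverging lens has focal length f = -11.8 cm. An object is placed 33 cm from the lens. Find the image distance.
1/di = 1/f − 1/do → di = -8.692 cm (virtual image)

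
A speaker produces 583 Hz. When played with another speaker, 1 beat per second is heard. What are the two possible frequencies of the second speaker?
f₂ = 583 ± 1 Hz → 584 Hz or 582 Hz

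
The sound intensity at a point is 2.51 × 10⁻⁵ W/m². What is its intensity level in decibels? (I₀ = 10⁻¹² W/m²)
β = 10·log₁₀(I/I₀) = 74 dB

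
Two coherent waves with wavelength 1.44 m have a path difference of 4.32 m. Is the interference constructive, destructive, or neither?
constructive — path difference = 3λ, a whole number of wavelengths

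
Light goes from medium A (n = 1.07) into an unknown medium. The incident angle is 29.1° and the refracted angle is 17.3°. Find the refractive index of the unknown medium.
n₂ = n₁·sin θ₁ / sin θ₂ = 1.75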